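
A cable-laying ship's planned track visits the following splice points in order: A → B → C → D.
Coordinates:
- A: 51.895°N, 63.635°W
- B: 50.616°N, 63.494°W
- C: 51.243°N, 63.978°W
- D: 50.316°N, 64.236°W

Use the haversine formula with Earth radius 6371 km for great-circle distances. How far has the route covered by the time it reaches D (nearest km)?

Leg distances:
A→B: 142.6 km  (cumulative 142.6 km)
B→C: 77.5 km  (cumulative 220.1 km)
C→D: 104.7 km  (cumulative 324.8 km)
Cumulative distance at D ≈ 325 km.

325 km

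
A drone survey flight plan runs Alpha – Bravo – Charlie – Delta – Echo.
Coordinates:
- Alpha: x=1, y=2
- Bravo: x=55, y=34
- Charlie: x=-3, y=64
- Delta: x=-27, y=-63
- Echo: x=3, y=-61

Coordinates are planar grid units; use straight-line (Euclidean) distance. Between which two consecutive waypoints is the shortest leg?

Delta–Echo

Leg distances:
Alpha→Bravo: 62.8
Bravo→Charlie: 65.3
Charlie→Delta: 129.2
Delta→Echo: 30.1
The shortest leg is Delta–Echo at 30.1.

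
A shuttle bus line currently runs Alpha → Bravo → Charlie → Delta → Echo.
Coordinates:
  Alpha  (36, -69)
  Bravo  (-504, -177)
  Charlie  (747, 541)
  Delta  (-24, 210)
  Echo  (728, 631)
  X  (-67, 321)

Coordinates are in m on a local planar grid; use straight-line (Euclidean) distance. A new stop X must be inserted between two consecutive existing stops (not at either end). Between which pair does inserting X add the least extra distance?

Added distance for inserting X between each consecutive pair:
Alpha–Bravo: 515.2 m
Bravo–Charlie: 63.4 m
Charlie–Delta: 123.2 m
Delta–Echo: 110.5 m
Smallest added distance is 63.4 m, inserting between Bravo and Charlie.

between Bravo and Charlie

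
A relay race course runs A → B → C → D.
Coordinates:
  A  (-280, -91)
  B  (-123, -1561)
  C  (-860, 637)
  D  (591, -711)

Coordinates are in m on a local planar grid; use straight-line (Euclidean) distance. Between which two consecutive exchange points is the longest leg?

B–C

Leg distances:
A→B: 1478.4 m
B→C: 2318.3 m
C→D: 1980.5 m
The longest leg is B–C at 2318.3 m.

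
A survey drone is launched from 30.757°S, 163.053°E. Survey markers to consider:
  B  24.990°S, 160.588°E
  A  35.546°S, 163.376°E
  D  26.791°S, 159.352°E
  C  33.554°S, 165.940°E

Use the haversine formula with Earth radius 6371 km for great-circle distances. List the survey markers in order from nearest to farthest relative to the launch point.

C, A, D, B

Distance from the launch point at 30.757°S, 163.053°E to each:
C 33.554°S, 165.940°E: 413.0 km
A 35.546°S, 163.376°E: 533.4 km
D 26.791°S, 159.352°E: 569.6 km
B 24.990°S, 160.588°E: 685.4 km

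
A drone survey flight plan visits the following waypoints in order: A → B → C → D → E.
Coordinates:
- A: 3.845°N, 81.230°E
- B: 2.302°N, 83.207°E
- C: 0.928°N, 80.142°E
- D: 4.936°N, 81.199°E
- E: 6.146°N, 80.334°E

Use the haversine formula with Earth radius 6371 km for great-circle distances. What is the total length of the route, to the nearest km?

1278 km

Leg distances:
A→B: 278.6 km  (cumulative 278.6 km)
B→C: 373.4 km  (cumulative 652.0 km)
C→D: 460.9 km  (cumulative 1112.8 km)
D→E: 165.1 km  (cumulative 1278.0 km)
Total route length ≈ 1278 km.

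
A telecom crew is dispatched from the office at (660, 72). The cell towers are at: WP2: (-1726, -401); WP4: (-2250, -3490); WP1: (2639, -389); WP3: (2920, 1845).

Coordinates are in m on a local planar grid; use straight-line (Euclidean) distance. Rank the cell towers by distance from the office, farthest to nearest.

WP4, WP3, WP2, WP1

Computing each straight-line distance from (660, 72):
WP4 (-2250, -3490): 4599.6 m
WP3 (2920, 1845): 2872.5 m
WP2 (-1726, -401): 2432.4 m
WP1 (2639, -389): 2032.0 m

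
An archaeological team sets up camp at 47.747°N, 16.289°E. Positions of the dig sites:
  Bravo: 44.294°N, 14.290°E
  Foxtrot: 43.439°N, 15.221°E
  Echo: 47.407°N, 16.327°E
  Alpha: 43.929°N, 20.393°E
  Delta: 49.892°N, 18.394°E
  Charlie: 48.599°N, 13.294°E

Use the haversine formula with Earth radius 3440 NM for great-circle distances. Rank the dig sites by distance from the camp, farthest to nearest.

Alpha, Foxtrot, Bravo, Delta, Charlie, Echo

Computing each great-circle distance from 47.747°N, 16.289°E:
Alpha 43.929°N, 20.393°E: 286.3 NM
Foxtrot 43.439°N, 15.221°E: 262.5 NM
Bravo 44.294°N, 14.290°E: 223.4 NM
Delta 49.892°N, 18.394°E: 153.3 NM
Charlie 48.599°N, 13.294°E: 130.4 NM
Echo 47.407°N, 16.327°E: 20.5 NM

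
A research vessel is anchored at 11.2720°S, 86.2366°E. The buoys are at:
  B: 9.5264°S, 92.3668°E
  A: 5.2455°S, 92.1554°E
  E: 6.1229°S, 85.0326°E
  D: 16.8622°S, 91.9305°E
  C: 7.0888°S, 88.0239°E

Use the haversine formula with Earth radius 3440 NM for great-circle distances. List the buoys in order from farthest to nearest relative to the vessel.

Distances from the vessel:
A 5.2455°S, 92.1554°E: 504.5 NM
D 16.8622°S, 91.9305°E: 471.7 NM
B 9.5264°S, 92.3668°E: 376.9 NM
E 6.1229°S, 85.0326°E: 317.3 NM
C 7.0888°S, 88.0239°E: 272.6 NM

A, D, B, E, C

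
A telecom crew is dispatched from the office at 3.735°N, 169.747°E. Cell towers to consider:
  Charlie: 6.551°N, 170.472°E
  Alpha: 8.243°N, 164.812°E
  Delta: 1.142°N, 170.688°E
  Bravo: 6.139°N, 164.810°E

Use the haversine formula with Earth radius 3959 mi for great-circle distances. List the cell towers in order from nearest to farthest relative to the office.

Computing each great-circle distance from 3.735°N, 169.747°E:
Delta 1.142°N, 170.688°E: 190.6 mi
Charlie 6.551°N, 170.472°E: 200.9 mi
Bravo 6.139°N, 164.810°E: 378.3 mi
Alpha 8.243°N, 164.812°E: 460.4 mi

Delta, Charlie, Bravo, Alpha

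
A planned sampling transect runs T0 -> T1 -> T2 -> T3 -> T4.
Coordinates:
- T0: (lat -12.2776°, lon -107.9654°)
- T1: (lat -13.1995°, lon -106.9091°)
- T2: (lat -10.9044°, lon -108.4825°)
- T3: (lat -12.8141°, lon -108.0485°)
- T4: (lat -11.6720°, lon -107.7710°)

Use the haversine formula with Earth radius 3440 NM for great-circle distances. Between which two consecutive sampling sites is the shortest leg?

Leg distances:
T0→T1: 83.0 NM
T1→T2: 165.9 NM
T2→T3: 117.5 NM
T3→T4: 70.5 NM
The shortest leg is T3–T4 at 70.5 NM.

T3–T4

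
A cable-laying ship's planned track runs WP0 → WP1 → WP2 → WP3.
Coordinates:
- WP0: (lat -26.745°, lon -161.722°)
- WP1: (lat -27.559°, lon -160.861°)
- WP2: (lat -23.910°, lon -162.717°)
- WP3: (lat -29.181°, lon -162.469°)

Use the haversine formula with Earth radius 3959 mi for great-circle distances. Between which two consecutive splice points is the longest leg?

WP2–WP3

Leg distances:
WP0→WP1: 77.2 mi
WP1→WP2: 277.3 mi
WP2→WP3: 364.5 mi
The longest leg is WP2–WP3 at 364.5 mi.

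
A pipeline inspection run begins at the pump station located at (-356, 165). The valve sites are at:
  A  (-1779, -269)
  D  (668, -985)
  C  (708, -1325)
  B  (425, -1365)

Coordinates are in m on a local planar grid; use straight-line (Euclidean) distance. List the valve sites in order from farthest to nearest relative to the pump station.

C, B, D, A

Distance from the pump station at (-356, 165) to each:
C (708, -1325): 1830.9 m
B (425, -1365): 1717.8 m
D (668, -985): 1539.8 m
A (-1779, -269): 1487.7 m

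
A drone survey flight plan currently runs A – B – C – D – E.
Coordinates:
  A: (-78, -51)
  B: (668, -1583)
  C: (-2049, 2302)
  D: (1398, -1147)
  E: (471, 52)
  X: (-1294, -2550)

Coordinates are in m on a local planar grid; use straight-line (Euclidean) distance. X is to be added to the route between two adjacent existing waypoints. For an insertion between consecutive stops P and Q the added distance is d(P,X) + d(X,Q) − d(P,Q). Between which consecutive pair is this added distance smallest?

Added distance for inserting X between each consecutive pair:
A–B: 3262.5 m
B–C: 2356.9 m
C–D: 3069.8 m
D–E: 4664.2 m
Smallest added distance is 2356.9 m, inserting between B and C.

between B and C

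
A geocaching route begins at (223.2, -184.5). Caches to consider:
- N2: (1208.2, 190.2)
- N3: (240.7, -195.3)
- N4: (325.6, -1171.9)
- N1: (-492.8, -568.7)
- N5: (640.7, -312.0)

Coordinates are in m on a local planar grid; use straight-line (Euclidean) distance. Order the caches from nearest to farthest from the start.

N3, N5, N1, N4, N2

Distance from the start at (223.2, -184.5) to each:
N3 (240.7, -195.3): 20.6 m
N5 (640.7, -312.0): 436.5 m
N1 (-492.8, -568.7): 812.6 m
N4 (325.6, -1171.9): 992.7 m
N2 (1208.2, 190.2): 1053.9 m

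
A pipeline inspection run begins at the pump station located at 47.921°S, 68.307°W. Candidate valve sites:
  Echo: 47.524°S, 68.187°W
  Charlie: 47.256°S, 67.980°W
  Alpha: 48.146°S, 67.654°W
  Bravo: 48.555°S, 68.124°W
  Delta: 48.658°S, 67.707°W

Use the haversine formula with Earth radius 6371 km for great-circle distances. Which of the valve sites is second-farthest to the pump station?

Distance to each, sorted:
Delta: 93.2 km
Charlie: 77.9 km
Bravo: 71.8 km
Alpha: 54.6 km
Echo: 45.0 km
The second-farthest is Charlie at 77.9 km.

Charlie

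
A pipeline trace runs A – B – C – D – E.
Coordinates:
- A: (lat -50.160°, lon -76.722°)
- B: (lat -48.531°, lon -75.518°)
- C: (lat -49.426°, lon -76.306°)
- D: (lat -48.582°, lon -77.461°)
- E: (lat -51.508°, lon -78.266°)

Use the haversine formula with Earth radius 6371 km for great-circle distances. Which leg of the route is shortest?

B–C

Leg distances:
A→B: 201.0 km
B→C: 114.9 km
C→D: 126.1 km
D→E: 330.4 km
The shortest leg is B–C at 114.9 km.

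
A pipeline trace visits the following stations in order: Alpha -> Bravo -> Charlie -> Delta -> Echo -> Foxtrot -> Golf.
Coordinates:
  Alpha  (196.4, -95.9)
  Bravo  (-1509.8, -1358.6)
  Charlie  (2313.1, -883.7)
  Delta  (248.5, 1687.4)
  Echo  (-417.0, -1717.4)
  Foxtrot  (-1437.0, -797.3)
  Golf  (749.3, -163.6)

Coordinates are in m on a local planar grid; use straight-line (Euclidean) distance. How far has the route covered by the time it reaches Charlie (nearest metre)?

Leg distances:
Alpha→Bravo: 2122.6 m  (cumulative 2122.6 m)
Bravo→Charlie: 3852.3 m  (cumulative 5974.9 m)
Cumulative distance at Charlie ≈ 5975 m.

5975 m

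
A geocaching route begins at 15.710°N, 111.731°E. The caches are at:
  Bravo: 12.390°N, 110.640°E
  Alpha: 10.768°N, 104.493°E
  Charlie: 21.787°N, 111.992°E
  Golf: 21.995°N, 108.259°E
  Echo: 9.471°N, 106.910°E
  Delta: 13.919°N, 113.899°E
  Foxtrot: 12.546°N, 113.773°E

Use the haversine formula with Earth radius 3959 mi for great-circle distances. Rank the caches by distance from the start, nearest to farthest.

Delta, Bravo, Foxtrot, Charlie, Golf, Echo, Alpha

Computing each great-circle distance from 15.710°N, 111.731°E:
Delta 13.919°N, 113.899°E: 190.5 mi
Bravo 12.390°N, 110.640°E: 240.8 mi
Foxtrot 12.546°N, 113.773°E: 257.9 mi
Charlie 21.787°N, 111.992°E: 420.3 mi
Golf 21.995°N, 108.259°E: 490.0 mi
Echo 9.471°N, 106.910°E: 539.8 mi
Alpha 10.768°N, 104.493°E: 594.5 mi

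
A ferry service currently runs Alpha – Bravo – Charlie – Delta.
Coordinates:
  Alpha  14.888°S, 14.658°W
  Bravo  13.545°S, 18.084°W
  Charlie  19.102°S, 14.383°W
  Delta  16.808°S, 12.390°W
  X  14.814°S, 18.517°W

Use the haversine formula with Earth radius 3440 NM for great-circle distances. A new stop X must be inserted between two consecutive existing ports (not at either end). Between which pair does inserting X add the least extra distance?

Added distance for inserting X between each consecutive pair:
Alpha–Bravo: 89.2 NM
Bravo–Charlie: 34.5 NM
Charlie–Delta: 545.1 NM
Smallest added distance is 34.5 NM, inserting between Bravo and Charlie.

between Bravo and Charlie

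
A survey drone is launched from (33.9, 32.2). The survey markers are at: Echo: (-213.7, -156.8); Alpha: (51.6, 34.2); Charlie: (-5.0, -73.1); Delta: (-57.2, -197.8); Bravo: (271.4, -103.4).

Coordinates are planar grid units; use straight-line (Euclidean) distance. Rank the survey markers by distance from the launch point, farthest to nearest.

Echo, Bravo, Delta, Charlie, Alpha

Distance from the launch point at (33.9, 32.2) to each:
Echo (-213.7, -156.8): 311.5
Bravo (271.4, -103.4): 273.5
Delta (-57.2, -197.8): 247.4
Charlie (-5.0, -73.1): 112.3
Alpha (51.6, 34.2): 17.8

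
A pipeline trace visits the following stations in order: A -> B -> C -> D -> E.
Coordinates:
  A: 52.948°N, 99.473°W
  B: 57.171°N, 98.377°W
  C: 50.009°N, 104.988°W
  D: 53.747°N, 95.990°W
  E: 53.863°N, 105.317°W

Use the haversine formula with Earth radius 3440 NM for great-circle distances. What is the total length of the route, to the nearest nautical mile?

Leg distances:
A→B: 256.3 NM  (cumulative 256.3 NM)
B→C: 489.8 NM  (cumulative 746.1 NM)
C→D: 401.5 NM  (cumulative 1147.6 NM)
D→E: 330.5 NM  (cumulative 1478.2 NM)
Total route length ≈ 1478 NM.

1478 NM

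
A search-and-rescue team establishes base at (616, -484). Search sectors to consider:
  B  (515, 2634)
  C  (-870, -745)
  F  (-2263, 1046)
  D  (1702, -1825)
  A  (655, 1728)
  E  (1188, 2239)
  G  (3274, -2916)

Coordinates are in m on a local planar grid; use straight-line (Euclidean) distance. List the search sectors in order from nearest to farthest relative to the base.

C, D, A, E, B, F, G

Distance from the base at (616, -484) to each:
C (-870, -745): 1508.7 m
D (1702, -1825): 1725.6 m
A (655, 1728): 2212.3 m
E (1188, 2239): 2782.4 m
B (515, 2634): 3119.6 m
F (-2263, 1046): 3260.3 m
G (3274, -2916): 3602.7 m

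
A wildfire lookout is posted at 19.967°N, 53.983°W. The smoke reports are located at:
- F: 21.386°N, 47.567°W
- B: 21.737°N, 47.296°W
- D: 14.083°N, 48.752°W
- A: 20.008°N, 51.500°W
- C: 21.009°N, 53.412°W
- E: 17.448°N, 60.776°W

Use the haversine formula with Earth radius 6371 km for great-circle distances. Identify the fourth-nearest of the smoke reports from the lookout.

B

Distance to each, sorted:
C: 130.2 km
A: 259.5 km
F: 685.8 km
B: 722.1 km
E: 768.2 km
D: 858.5 km
The fourth-nearest is B at 722.1 km.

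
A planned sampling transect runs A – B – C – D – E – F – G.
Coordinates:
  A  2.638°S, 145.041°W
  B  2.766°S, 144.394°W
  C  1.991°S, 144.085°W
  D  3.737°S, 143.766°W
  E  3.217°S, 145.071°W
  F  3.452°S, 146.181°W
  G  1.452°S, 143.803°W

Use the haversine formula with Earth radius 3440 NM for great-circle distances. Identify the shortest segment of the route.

A–B

Leg distances:
A→B: 39.6 NM
B→C: 50.1 NM
C→D: 106.6 NM
D→E: 84.2 NM
E→F: 68.0 NM
F→G: 186.5 NM
The shortest leg is A–B at 39.6 NM.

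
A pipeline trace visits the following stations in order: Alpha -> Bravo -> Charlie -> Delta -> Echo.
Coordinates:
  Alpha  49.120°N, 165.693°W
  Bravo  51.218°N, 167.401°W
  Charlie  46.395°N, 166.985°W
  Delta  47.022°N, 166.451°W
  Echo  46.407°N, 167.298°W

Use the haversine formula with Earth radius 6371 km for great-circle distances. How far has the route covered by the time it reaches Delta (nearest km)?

881 km

Leg distances:
Alpha→Bravo: 263.1 km  (cumulative 263.1 km)
Bravo→Charlie: 537.2 km  (cumulative 800.2 km)
Charlie→Delta: 80.7 km  (cumulative 881.0 km)
Cumulative distance at Delta ≈ 881 km.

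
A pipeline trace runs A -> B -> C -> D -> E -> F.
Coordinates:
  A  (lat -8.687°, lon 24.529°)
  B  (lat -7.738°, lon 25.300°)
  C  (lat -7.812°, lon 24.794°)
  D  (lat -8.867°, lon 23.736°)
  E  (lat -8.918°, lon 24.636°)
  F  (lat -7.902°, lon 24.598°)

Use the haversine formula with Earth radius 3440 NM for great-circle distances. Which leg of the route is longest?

C–D

Leg distances:
A→B: 73.1 NM
B→C: 30.4 NM
C→D: 89.2 NM
D→E: 53.5 NM
E→F: 61.0 NM
The longest leg is C–D at 89.2 NM.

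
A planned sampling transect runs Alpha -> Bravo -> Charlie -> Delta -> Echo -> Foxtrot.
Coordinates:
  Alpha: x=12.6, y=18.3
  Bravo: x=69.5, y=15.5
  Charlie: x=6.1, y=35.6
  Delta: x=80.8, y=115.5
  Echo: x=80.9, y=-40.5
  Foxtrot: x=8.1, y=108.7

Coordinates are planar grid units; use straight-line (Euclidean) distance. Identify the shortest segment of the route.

Leg distances:
Alpha→Bravo: 57.0
Bravo→Charlie: 66.5
Charlie→Delta: 109.4
Delta→Echo: 156.0
Echo→Foxtrot: 166.0
The shortest leg is Alpha–Bravo at 57.0.

Alpha–Bravo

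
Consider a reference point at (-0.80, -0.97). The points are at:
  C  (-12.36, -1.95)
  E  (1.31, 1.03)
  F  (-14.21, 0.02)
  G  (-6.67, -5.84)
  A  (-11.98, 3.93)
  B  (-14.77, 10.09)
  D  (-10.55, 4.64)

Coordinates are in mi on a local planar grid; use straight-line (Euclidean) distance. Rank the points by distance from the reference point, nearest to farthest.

Distances from the reference point:
E (1.31, 1.03): 2.9 mi
G (-6.67, -5.84): 7.6 mi
D (-10.55, 4.64): 11.2 mi
C (-12.36, -1.95): 11.6 mi
A (-11.98, 3.93): 12.2 mi
F (-14.21, 0.02): 13.4 mi
B (-14.77, 10.09): 17.8 mi

E, G, D, C, A, F, B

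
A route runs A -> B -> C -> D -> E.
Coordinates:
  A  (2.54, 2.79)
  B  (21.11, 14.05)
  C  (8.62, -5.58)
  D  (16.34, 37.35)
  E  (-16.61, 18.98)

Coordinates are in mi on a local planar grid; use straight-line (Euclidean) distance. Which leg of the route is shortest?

A–B

Leg distances:
A→B: 21.7 mi
B→C: 23.3 mi
C→D: 43.6 mi
D→E: 37.7 mi
The shortest leg is A–B at 21.7 mi.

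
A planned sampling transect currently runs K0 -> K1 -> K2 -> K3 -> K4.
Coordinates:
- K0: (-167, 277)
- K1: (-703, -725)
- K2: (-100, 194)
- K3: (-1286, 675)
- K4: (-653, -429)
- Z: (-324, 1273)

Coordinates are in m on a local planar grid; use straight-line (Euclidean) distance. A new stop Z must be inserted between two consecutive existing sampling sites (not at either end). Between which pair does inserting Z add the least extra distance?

Added distance for inserting Z between each consecutive pair:
K0–K1: 1905.6 m
K1–K2: 2036.5 m
K2–K3: 954.9 m
K3–K4: 1593.6 m
Smallest added distance is 954.9 m, inserting between K2 and K3.

between K2 and K3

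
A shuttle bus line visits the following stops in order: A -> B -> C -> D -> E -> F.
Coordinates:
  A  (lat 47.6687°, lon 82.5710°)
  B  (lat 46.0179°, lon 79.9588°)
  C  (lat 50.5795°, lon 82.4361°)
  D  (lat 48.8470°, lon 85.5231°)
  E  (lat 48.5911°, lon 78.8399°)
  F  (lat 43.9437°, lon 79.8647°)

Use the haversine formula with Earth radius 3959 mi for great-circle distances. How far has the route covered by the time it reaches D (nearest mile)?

686 mi

Leg distances:
A→B: 168.1 mi  (cumulative 168.1 mi)
B→C: 335.1 mi  (cumulative 503.2 mi)
C→D: 182.6 mi  (cumulative 685.8 mi)
Cumulative distance at D ≈ 686 mi.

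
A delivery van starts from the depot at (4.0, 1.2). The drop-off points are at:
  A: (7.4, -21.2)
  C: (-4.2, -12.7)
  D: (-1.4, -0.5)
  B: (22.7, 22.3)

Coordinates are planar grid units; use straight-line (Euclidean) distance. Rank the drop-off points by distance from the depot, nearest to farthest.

D, C, A, B

Computing each straight-line distance from (4.0, 1.2):
D (-1.4, -0.5): 5.7
C (-4.2, -12.7): 16.1
A (7.4, -21.2): 22.7
B (22.7, 22.3): 28.2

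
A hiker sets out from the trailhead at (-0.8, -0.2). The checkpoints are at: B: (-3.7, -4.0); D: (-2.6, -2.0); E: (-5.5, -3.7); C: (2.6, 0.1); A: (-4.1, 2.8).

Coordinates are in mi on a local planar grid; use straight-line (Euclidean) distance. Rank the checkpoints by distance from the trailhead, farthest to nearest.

Computing each straight-line distance from (-0.8, -0.2):
E (-5.5, -3.7): 5.9 mi
B (-3.7, -4.0): 4.8 mi
A (-4.1, 2.8): 4.5 mi
C (2.6, 0.1): 3.4 mi
D (-2.6, -2.0): 2.5 mi

E, B, A, C, D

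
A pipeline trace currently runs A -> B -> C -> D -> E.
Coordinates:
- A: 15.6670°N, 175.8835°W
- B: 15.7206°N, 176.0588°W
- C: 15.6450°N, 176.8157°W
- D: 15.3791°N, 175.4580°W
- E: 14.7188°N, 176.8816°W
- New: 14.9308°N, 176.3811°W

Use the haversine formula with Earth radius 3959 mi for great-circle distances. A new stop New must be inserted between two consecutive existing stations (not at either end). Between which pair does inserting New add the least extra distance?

between D and E

Added distance for inserting New between each consecutive pair:
A–B: 107.1 mi
B–C: 65.2 mi
C–D: 33.9 mi
D–E: 0.0 mi
Smallest added distance is 0.0 mi, inserting between D and E.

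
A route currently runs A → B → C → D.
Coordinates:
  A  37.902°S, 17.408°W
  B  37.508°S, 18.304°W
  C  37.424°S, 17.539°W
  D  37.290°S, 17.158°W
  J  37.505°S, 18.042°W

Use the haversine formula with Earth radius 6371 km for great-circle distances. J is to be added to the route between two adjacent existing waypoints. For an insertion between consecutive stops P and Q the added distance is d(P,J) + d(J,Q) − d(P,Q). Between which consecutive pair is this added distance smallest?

between B and C

Added distance for inserting J between each consecutive pair:
A–B: 4.1 km
B–C: 0.3 km
C–D: 90.1 km
Smallest added distance is 0.3 km, inserting between B and C.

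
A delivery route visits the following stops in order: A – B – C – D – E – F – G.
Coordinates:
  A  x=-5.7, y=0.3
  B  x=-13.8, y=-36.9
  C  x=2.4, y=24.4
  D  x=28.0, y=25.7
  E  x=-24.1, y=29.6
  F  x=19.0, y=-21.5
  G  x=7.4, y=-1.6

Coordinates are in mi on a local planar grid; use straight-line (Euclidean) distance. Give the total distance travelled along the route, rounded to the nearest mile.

Leg distances:
A→B: 38.1 mi  (cumulative 38.1 mi)
B→C: 63.4 mi  (cumulative 101.5 mi)
C→D: 25.6 mi  (cumulative 127.1 mi)
D→E: 52.2 mi  (cumulative 179.4 mi)
E→F: 66.8 mi  (cumulative 246.2 mi)
F→G: 23.0 mi  (cumulative 269.2 mi)
Total route length ≈ 269 mi.

269 mi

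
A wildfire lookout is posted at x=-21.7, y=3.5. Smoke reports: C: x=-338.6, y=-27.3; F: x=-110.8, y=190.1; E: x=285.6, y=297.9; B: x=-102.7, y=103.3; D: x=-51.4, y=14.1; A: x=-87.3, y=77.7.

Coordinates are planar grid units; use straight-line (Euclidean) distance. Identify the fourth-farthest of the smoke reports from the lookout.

Distances from the lookout (x=-21.7, y=3.5):
E: 425.6
C: 318.4
F: 206.8
B: 128.5
A: 99.0
D: 31.5
The fourth-farthest is B at 128.5.

B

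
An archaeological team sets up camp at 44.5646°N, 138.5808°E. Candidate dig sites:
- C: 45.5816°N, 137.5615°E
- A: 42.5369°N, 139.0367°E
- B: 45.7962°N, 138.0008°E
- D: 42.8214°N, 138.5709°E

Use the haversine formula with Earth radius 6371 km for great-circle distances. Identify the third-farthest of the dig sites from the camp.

Distances from the camp (44.5646°N, 138.5808°E):
A: 228.4 km
D: 193.8 km
B: 144.3 km
C: 138.5 km
The third-farthest is B at 144.3 km.

B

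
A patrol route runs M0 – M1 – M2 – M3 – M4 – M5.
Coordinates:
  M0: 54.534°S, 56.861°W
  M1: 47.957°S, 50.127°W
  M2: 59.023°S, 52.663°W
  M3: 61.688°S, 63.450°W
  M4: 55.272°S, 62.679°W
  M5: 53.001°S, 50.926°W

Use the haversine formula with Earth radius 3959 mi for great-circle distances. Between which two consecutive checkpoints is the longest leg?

M1–M2

Leg distances:
M0→M1: 539.2 mi
M1→M2: 771.6 mi
M2→M3: 411.4 mi
M3→M4: 444.2 mi
M4→M5: 500.3 mi
The longest leg is M1–M2 at 771.6 mi.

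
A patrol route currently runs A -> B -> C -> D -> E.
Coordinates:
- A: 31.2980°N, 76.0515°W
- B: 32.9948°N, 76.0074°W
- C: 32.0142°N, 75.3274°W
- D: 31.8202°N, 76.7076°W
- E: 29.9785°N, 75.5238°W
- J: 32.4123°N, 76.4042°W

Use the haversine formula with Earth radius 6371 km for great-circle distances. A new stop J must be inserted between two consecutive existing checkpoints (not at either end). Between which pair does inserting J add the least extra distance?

Added distance for inserting J between each consecutive pair:
A–B: 14.2 km
B–C: 58.9 km
C–D: 50.3 km
D–E: 121.2 km
Smallest added distance is 14.2 km, inserting between A and B.

between A and B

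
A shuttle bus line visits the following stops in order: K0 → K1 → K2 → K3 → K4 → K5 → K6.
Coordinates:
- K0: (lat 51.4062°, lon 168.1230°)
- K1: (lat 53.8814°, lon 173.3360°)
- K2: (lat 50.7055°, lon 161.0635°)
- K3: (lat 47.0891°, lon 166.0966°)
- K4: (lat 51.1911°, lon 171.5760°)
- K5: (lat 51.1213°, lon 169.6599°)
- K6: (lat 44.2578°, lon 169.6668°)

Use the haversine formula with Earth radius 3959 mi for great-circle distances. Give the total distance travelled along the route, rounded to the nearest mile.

2112 mi

Leg distances:
K0→K1: 277.4 mi  (cumulative 277.4 mi)
K1→K2: 562.2 mi  (cumulative 839.6 mi)
K2→K3: 338.5 mi  (cumulative 1178.2 mi)
K3→K4: 376.2 mi  (cumulative 1554.4 mi)
K4→K5: 83.2 mi  (cumulative 1637.6 mi)
K5→K6: 474.3 mi  (cumulative 2111.8 mi)
Total route length ≈ 2112 mi.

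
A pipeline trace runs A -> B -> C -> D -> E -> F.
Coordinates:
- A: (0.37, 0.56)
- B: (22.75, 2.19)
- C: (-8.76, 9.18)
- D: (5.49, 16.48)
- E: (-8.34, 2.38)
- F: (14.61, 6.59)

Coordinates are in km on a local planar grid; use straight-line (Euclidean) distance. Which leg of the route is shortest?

C–D

Leg distances:
A→B: 22.4 km
B→C: 32.3 km
C→D: 16.0 km
D→E: 19.8 km
E→F: 23.3 km
The shortest leg is C–D at 16.0 km.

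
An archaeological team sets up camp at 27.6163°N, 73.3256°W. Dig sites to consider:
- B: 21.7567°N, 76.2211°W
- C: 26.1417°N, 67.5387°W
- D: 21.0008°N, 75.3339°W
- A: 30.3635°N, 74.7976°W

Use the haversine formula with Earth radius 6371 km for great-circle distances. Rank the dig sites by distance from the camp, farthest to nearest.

D, B, C, A

Distance from the camp at 27.6163°N, 73.3256°W to each:
D 21.0008°N, 75.3339°W: 763.2 km
B 21.7567°N, 76.2211°W: 714.1 km
C 26.1417°N, 67.5387°W: 596.8 km
A 30.3635°N, 74.7976°W: 337.3 km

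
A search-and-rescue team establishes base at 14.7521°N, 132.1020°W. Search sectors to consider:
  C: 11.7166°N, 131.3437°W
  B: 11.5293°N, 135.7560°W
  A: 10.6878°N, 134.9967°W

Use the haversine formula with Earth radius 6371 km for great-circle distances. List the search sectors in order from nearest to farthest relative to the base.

C, B, A

Computing each great-circle distance from 14.7521°N, 132.1020°W:
C 11.7166°N, 131.3437°W: 347.4 km
B 11.5293°N, 135.7560°W: 533.8 km
A 10.6878°N, 134.9967°W: 550.2 km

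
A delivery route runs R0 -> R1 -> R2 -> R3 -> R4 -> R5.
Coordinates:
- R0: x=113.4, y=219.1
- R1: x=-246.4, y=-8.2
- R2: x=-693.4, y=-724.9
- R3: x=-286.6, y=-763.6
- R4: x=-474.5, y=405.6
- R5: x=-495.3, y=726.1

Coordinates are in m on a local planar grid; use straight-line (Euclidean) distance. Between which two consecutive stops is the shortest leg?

R4–R5

Leg distances:
R0→R1: 425.6 m
R1→R2: 844.7 m
R2→R3: 408.6 m
R3→R4: 1184.2 m
R4→R5: 321.2 m
The shortest leg is R4–R5 at 321.2 m.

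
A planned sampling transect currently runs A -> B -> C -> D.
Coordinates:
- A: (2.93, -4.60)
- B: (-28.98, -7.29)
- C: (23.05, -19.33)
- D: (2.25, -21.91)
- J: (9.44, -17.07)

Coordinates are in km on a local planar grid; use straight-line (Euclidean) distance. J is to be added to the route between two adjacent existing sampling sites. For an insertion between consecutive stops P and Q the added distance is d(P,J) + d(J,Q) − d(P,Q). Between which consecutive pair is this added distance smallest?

Added distance for inserting J between each consecutive pair:
A–B: 21.7 km
B–C: 0.0 km
C–D: 1.5 km
Smallest added distance is 0.0 km, inserting between B and C.

between B and C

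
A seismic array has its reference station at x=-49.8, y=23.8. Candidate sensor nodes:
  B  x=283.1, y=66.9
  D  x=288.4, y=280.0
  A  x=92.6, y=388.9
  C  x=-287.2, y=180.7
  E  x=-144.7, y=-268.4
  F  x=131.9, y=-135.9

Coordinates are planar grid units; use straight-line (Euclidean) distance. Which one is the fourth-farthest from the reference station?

E

Distances from the reference station (x=-49.8, y=23.8):
D: 424.3
A: 391.9
B: 335.7
E: 307.2
C: 284.6
F: 241.9
The fourth-farthest is E at 307.2.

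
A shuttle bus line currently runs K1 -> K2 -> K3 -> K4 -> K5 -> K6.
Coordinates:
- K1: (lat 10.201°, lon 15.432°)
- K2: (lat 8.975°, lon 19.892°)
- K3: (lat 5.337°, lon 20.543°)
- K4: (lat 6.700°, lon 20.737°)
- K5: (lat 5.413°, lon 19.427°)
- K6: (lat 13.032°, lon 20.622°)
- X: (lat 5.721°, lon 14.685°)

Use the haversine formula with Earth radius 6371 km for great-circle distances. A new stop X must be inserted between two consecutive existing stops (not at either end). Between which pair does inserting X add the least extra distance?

between K1 and K2

Added distance for inserting X between each consecutive pair:
K1–K2: 675.9 km
K2–K3: 917.6 km
K3–K4: 1174.5 km
K4–K5: 1000.1 km
K5–K6: 710.0 km
Smallest added distance is 675.9 km, inserting between K1 and K2.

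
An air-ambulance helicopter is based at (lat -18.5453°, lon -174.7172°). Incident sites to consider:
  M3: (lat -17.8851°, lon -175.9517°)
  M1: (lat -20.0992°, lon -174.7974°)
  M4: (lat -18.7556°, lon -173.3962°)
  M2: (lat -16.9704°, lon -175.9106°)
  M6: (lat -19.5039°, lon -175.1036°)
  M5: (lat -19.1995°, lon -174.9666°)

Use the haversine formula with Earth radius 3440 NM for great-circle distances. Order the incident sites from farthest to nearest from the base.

M2, M1, M3, M4, M6, M5

Distances from the base:
M2 (lat -16.9704°, lon -175.9106°): 116.6 NM
M1 (lat -20.0992°, lon -174.7974°): 93.4 NM
M3 (lat -17.8851°, lon -175.9517°): 80.8 NM
M4 (lat -18.7556°, lon -173.3962°): 76.2 NM
M6 (lat -19.5039°, lon -175.1036°): 61.6 NM
M5 (lat -19.1995°, lon -174.9666°): 41.8 NM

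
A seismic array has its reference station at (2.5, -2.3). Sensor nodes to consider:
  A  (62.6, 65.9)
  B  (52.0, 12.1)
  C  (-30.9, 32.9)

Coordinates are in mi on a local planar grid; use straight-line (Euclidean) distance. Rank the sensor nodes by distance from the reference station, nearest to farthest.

Distances from the reference station:
C (-30.9, 32.9): 48.5 mi
B (52.0, 12.1): 51.6 mi
A (62.6, 65.9): 90.9 mi

C, B, A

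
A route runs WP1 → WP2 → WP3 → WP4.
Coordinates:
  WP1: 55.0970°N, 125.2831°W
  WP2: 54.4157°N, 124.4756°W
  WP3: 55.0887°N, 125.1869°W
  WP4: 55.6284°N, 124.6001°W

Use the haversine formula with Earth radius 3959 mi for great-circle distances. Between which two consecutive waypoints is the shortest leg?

Leg distances:
WP1→WP2: 57.0 mi
WP2→WP3: 54.5 mi
WP3→WP4: 43.8 mi
The shortest leg is WP3–WP4 at 43.8 mi.

WP3–WP4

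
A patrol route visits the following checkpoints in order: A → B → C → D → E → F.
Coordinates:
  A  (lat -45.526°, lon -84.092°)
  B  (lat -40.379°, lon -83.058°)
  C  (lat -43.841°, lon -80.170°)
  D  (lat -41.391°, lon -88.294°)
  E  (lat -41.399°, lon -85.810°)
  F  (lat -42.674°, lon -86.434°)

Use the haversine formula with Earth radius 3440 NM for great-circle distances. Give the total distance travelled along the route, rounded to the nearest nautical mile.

Leg distances:
A→B: 312.3 NM  (cumulative 312.3 NM)
B→C: 244.4 NM  (cumulative 556.7 NM)
C→D: 387.7 NM  (cumulative 944.4 NM)
D→E: 111.9 NM  (cumulative 1056.3 NM)
E→F: 81.4 NM  (cumulative 1137.8 NM)
Total route length ≈ 1138 NM.

1138 NM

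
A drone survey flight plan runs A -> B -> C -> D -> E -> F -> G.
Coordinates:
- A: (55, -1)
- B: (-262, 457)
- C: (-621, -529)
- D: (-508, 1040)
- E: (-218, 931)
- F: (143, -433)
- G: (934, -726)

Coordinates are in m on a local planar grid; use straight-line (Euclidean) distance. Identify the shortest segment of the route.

Leg distances:
A→B: 557.0 m
B→C: 1049.3 m
C→D: 1573.1 m
D→E: 309.8 m
E→F: 1411.0 m
F→G: 843.5 m
The shortest leg is D–E at 309.8 m.

D–E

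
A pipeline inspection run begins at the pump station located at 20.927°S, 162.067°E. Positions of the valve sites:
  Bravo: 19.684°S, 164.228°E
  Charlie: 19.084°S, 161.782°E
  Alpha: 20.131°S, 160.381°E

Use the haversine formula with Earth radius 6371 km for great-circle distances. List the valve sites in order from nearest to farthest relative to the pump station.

Distances from the pump station:
Alpha 20.131°S, 160.381°E: 196.6 km
Charlie 19.084°S, 161.782°E: 207.1 km
Bravo 19.684°S, 164.228°E: 264.4 km

Alpha, Charlie, Bravo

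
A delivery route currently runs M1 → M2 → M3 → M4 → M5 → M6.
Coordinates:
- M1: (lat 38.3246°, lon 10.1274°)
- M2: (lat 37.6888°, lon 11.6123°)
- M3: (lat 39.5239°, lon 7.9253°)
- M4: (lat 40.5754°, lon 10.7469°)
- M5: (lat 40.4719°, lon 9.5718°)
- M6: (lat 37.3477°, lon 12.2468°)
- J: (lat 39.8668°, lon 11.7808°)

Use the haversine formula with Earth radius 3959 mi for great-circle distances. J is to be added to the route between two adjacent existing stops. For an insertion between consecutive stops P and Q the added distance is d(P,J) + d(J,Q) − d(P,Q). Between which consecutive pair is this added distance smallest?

between M5 and M6

Added distance for inserting J between each consecutive pair:
M1–M2: 197.4 mi
M2–M3: 121.1 mi
M3–M4: 113.7 mi
M4–M5: 135.1 mi
M5–M6: 40.4 mi
Smallest added distance is 40.4 mi, inserting between M5 and M6.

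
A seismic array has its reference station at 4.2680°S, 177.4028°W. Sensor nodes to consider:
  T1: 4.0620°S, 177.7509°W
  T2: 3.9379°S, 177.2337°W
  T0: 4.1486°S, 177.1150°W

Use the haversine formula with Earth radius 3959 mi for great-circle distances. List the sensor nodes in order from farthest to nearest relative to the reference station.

T1, T2, T0

Distances from the reference station:
T1 4.0620°S, 177.7509°W: 27.9 mi
T2 3.9379°S, 177.2337°W: 25.6 mi
T0 4.1486°S, 177.1150°W: 21.5 mi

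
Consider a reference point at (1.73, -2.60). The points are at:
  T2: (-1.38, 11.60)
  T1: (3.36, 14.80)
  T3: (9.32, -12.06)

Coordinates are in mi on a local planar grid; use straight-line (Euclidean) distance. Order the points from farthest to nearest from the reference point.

Distance from the reference point at (1.73, -2.60) to each:
T1 (3.36, 14.80): 17.5 mi
T2 (-1.38, 11.60): 14.5 mi
T3 (9.32, -12.06): 12.1 mi

T1, T2, T3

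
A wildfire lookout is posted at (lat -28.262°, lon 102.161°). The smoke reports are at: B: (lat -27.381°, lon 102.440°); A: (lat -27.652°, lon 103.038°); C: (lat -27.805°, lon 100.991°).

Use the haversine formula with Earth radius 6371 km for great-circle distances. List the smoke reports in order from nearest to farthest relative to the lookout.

B, A, C

Distance from the lookout at (lat -28.262°, lon 102.161°) to each:
B (lat -27.381°, lon 102.440°): 101.7 km
A (lat -27.652°, lon 103.038°): 109.6 km
C (lat -27.805°, lon 100.991°): 125.6 km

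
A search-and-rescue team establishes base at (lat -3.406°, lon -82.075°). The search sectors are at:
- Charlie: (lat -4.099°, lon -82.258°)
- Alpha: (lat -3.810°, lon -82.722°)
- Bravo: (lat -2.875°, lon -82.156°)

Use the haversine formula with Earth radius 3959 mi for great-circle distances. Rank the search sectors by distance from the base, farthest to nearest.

Alpha, Charlie, Bravo

Distances from the base:
Alpha (lat -3.810°, lon -82.722°): 52.6 mi
Charlie (lat -4.099°, lon -82.258°): 49.5 mi
Bravo (lat -2.875°, lon -82.156°): 37.1 mi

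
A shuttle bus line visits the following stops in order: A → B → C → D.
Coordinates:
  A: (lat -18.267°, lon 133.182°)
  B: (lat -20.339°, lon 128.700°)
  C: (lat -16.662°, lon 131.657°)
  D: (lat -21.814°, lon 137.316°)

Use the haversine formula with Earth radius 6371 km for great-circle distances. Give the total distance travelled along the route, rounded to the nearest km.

1863 km

Leg distances:
A→B: 523.7 km  (cumulative 523.7 km)
B→C: 514.1 km  (cumulative 1037.9 km)
C→D: 825.1 km  (cumulative 1863.0 km)
Total route length ≈ 1863 km.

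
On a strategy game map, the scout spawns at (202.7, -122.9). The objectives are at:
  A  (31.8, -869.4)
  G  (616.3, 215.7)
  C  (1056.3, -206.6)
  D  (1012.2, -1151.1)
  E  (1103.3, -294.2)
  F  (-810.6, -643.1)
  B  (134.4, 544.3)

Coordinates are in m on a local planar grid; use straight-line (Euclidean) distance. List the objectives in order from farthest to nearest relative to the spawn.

D, F, E, C, A, B, G

Distances from the spawn:
D (1012.2, -1151.1): 1308.6 m
F (-810.6, -643.1): 1139.0 m
E (1103.3, -294.2): 916.7 m
C (1056.3, -206.6): 857.7 m
A (31.8, -869.4): 765.8 m
B (134.4, 544.3): 670.7 m
G (616.3, 215.7): 534.5 m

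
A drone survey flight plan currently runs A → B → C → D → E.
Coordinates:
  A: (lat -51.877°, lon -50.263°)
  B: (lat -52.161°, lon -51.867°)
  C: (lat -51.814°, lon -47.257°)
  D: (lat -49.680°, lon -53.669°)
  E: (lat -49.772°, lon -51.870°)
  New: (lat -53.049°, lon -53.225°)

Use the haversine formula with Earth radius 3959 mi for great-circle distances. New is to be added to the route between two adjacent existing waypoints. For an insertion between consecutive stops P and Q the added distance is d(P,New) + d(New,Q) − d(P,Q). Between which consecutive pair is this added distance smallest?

Added distance for inserting New between each consecutive pair:
A–B: 161.4 mi
B–C: 151.6 mi
C–D: 182.4 mi
D–E: 386.8 mi
Smallest added distance is 151.6 mi, inserting between B and C.

between B and C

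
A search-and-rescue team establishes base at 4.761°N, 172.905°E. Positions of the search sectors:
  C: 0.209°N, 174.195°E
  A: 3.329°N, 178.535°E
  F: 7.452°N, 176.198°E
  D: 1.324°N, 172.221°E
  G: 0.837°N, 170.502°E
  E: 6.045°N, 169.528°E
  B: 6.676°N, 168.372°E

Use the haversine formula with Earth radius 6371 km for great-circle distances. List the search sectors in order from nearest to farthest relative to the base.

Distances from the base:
D 1.324°N, 172.221°E: 389.6 km
E 6.045°N, 169.528°E: 400.2 km
F 7.452°N, 176.198°E: 471.2 km
G 0.837°N, 170.502°E: 511.5 km
C 0.209°N, 174.195°E: 526.0 km
B 6.676°N, 168.372°E: 544.8 km
A 3.329°N, 178.535°E: 644.4 km

D, E, F, G, C, B, A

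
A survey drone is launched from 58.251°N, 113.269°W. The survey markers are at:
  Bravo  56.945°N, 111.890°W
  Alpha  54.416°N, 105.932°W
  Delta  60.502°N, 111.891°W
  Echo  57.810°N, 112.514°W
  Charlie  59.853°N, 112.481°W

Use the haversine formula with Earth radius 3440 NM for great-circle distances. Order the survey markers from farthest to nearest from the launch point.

Distances from the launch point:
Alpha 54.416°N, 105.932°W: 335.3 NM
Delta 60.502°N, 111.891°W: 141.6 NM
Charlie 59.853°N, 112.481°W: 99.2 NM
Bravo 56.945°N, 111.890°W: 90.1 NM
Echo 57.810°N, 112.514°W: 35.7 NM

Alpha, Delta, Charlie, Bravo, Echo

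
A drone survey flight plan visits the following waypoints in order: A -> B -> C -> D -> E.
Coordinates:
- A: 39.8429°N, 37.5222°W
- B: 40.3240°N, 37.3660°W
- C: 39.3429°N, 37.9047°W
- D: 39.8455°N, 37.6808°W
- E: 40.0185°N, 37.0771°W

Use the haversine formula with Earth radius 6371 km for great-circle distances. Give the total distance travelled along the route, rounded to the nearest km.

288 km

Leg distances:
A→B: 55.1 km  (cumulative 55.1 km)
B→C: 118.4 km  (cumulative 173.5 km)
C→D: 59.1 km  (cumulative 232.6 km)
D→E: 55.0 km  (cumulative 287.6 km)
Total route length ≈ 288 km.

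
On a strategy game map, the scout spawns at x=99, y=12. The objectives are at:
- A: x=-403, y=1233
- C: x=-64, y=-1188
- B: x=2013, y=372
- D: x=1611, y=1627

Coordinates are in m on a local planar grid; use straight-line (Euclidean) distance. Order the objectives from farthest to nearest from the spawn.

D, B, A, C

Distances from the spawn:
D x=1611, y=1627: 2212.3 m
B x=2013, y=372: 1947.6 m
A x=-403, y=1233: 1320.2 m
C x=-64, y=-1188: 1211.0 m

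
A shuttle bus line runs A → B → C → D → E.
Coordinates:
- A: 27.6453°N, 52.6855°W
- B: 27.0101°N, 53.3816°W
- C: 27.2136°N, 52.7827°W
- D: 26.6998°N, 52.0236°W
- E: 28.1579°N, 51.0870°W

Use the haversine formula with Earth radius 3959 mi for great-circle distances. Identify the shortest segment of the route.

Leg distances:
A→B: 61.3 mi
B→C: 39.4 mi
C→D: 58.7 mi
D→E: 116.0 mi
The shortest leg is B–C at 39.4 mi.

B–C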